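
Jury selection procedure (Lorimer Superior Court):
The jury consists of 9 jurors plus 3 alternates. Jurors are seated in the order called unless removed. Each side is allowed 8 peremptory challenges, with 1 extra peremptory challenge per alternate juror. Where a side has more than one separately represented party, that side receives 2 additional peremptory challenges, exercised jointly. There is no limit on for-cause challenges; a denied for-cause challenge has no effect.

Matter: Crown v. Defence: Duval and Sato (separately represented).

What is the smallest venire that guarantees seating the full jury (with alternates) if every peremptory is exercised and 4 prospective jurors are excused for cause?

40

Seats to fill: 9 + 3 alternates = 12.
Peremptories — Crown: 8 + 1×3 = 11; Defence: 8 + 1×3 + 2 = 13; total 24.
For-cause removals: 4.
Minimum venire: 12 + 24 + 4 = 40.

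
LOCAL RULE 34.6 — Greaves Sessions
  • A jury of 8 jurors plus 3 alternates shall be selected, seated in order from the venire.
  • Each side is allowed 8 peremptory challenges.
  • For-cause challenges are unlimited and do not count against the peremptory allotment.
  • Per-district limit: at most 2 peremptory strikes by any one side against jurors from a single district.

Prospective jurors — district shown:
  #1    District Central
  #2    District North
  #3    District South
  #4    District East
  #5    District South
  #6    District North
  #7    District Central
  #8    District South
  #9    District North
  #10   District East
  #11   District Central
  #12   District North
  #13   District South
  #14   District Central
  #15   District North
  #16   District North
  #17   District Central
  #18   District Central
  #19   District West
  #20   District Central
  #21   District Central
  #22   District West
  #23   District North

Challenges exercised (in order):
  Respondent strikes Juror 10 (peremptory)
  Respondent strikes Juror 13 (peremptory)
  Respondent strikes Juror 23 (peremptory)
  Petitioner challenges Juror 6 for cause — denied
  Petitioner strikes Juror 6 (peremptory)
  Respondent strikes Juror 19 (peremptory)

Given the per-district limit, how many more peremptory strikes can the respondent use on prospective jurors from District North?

Respondent peremptories so far: #10, #13, #23, #19 — 4 of 8 used, 4 left overall.
Against District North: #23 — 1 used; per-district cap 2 leaves 1.
Binding limit: min(4, 1) = 1.

1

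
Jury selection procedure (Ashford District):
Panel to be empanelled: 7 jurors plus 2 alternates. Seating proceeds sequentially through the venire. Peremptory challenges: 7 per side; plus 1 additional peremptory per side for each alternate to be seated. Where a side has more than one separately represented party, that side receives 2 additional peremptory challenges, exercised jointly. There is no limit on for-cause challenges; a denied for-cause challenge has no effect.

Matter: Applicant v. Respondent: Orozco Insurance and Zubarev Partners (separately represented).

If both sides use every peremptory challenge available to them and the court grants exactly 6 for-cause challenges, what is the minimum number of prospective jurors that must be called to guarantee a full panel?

35

Seats to fill: 7 + 2 alternates = 9.
Peremptories — Applicant: 7 + 1×2 = 9; Respondent: 7 + 1×2 + 2 = 11; total 20.
For-cause removals: 6.
Minimum venire: 9 + 20 + 6 = 35.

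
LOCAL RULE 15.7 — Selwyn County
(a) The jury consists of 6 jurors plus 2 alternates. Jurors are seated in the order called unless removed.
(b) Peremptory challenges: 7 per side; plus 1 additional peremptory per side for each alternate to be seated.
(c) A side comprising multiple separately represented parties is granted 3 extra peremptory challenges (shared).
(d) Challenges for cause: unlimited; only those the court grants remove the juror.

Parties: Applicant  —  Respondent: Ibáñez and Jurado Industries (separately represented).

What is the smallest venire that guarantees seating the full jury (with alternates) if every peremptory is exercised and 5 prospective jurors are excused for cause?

34

Seats to fill: 6 + 2 alternates = 8.
Peremptories — Applicant: 7 + 1×2 = 9; Respondent: 7 + 1×2 + 3 = 12; total 21.
For-cause removals: 5.
Minimum venire: 8 + 21 + 5 = 34.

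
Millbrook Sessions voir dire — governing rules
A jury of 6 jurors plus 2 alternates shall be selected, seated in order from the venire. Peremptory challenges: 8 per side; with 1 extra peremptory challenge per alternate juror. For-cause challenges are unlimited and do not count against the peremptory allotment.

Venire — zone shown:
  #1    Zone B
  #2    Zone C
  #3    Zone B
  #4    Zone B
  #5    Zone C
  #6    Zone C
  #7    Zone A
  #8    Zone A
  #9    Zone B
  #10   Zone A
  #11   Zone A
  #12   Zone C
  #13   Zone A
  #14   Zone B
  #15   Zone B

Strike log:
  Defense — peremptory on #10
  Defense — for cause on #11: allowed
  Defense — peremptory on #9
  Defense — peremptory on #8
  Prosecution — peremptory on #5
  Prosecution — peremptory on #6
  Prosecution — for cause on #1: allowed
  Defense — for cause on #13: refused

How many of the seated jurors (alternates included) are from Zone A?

Removed: #1, #5, #6, #8, #9, #10, #11.
Seated (8 incl. alternates): #2, #3, #4, #7, #12, #13, #14, #15.
Of those, in Zone A: #7, #13 → 2.

2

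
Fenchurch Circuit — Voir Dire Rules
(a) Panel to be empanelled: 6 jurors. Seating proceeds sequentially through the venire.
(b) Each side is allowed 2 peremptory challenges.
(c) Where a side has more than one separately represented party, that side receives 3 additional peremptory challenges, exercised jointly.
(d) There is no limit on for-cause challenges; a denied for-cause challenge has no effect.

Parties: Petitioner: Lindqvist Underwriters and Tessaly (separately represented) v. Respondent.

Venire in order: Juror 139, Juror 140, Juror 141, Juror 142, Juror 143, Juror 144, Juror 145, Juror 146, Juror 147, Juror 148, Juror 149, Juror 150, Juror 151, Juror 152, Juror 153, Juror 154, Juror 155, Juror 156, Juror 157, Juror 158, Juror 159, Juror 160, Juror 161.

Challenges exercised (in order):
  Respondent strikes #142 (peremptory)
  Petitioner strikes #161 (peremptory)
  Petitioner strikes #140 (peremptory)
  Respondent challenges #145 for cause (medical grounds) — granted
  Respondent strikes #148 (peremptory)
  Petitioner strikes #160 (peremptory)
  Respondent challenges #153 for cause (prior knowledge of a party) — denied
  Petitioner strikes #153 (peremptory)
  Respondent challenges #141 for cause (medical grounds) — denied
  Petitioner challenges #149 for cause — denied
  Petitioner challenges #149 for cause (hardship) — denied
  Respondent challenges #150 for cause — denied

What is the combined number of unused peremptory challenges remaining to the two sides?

1

Petitioner allotment: 2 base + 3 multi-party = 5. Respondent allotment: 2.
Petitioner peremptories used: #161, #140, #160, #153 — 4 (for-cause on #149, #149 don't count).
Respondent peremptories used: #142, #148 — 2 (for-cause on #145, #153, #141, #150 don't count).
Remaining: (5 − 4) + (2 − 2) = 1.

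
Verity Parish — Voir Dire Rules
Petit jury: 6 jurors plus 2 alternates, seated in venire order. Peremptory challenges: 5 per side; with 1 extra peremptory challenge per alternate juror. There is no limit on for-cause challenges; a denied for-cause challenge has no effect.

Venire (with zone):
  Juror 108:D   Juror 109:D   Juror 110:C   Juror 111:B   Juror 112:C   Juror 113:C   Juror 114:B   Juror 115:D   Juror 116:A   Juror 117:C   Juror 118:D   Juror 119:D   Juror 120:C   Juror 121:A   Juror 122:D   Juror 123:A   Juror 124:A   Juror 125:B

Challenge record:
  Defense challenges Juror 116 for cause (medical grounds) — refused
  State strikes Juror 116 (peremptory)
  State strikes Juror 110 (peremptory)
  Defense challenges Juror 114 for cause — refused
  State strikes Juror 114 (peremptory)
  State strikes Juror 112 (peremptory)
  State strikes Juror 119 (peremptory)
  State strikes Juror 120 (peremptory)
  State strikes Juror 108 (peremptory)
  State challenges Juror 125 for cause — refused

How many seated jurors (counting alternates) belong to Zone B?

1

Removed: #108, #110, #112, #114, #116, #119, #120.
Seated (8 incl. alternates): #109, #111, #113, #115, #117, #118, #121, #122.
Of those, in Zone B: #111 → 1.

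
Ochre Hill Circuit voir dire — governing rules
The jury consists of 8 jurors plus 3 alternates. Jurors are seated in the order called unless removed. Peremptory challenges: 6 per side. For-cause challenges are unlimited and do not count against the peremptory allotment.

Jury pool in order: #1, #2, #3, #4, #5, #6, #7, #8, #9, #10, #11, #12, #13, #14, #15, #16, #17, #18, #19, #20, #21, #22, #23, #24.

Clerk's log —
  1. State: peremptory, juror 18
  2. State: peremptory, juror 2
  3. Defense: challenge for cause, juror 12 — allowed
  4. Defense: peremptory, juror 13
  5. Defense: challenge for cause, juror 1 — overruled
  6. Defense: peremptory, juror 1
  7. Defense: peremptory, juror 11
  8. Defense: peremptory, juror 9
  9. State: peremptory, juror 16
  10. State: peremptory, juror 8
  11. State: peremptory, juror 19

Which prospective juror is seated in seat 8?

Removed: #1, #2, #8, #9, #11, #12, #13, #16, #18, #19.
Filling seats in venire order through position 8: #3, #4, #5, #6, #7, #10, #14, #15.
So seat 8 is #15.

15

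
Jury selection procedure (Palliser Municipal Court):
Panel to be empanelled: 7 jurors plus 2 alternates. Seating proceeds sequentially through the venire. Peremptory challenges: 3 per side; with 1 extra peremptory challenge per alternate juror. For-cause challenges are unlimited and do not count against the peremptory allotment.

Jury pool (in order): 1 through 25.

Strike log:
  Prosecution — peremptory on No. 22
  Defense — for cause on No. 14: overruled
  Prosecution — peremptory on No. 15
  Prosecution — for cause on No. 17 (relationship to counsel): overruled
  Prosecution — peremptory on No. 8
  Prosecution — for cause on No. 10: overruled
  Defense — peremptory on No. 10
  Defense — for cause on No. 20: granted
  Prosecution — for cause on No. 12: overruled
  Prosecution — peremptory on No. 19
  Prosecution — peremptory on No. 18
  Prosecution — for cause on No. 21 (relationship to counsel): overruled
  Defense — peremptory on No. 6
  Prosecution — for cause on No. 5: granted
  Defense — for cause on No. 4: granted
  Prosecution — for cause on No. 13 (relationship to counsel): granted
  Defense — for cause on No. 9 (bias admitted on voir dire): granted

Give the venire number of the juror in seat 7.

14

Removed: #4, #5, #6, #8, #9, #10, #13, #15, #18, #19, #20, #22. (#12, #14, #17, #21 stay — for-cause denied.)
Filling seats in venire order through position 7: #1, #2, #3, #7, #11, #12, #14.
So seat 7 is #14.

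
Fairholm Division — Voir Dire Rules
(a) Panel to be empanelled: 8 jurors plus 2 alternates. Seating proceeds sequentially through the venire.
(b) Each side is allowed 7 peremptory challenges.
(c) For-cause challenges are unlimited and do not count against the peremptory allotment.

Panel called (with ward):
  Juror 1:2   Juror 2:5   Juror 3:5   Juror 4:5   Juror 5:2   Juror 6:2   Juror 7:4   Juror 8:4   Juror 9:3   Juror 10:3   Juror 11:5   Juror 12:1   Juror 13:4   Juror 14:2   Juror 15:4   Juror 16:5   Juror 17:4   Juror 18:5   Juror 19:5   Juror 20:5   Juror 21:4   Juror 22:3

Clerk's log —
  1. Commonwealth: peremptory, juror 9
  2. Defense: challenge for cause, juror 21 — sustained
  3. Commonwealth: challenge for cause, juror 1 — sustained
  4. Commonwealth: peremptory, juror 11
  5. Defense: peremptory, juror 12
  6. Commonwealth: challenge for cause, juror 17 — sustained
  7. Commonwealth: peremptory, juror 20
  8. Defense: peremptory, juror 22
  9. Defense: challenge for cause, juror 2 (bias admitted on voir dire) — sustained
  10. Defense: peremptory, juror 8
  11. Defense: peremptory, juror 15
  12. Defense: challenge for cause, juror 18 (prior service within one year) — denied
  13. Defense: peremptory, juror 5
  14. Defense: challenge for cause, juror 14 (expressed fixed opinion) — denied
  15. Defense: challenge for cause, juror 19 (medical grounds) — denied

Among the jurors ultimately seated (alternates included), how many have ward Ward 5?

5

Removed: #1, #2, #5, #8, #9, #11, #12, #15, #17, #20, #21, #22.
Seated (10 incl. alternates): #3, #4, #6, #7, #10, #13, #14, #16, #18, #19.
Of those, in Ward 5: #3, #4, #16, #18, #19 → 5.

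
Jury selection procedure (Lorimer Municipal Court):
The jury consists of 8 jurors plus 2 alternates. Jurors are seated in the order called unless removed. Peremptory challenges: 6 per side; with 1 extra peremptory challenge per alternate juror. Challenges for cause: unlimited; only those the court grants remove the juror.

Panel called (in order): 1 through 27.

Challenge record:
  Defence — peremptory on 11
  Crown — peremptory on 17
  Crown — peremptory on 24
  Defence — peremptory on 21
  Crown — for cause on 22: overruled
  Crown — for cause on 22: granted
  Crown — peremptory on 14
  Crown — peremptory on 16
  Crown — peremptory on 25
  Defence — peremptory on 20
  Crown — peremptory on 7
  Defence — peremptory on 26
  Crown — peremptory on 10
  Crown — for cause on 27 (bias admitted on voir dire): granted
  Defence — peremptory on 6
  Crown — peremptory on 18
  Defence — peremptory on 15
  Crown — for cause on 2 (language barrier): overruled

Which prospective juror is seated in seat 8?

Removed: #6, #7, #10, #11, #14, #15, #16, #17, #18, #20, #21, #22, #24, #25, #26, #27. (#2 stays — for-cause denied.)
Seating in order: seats 1–8 → #1, #2, #3, #4, #5, #8, #9, #12; alternates → #13, #19.
So seat 8 is #12.

12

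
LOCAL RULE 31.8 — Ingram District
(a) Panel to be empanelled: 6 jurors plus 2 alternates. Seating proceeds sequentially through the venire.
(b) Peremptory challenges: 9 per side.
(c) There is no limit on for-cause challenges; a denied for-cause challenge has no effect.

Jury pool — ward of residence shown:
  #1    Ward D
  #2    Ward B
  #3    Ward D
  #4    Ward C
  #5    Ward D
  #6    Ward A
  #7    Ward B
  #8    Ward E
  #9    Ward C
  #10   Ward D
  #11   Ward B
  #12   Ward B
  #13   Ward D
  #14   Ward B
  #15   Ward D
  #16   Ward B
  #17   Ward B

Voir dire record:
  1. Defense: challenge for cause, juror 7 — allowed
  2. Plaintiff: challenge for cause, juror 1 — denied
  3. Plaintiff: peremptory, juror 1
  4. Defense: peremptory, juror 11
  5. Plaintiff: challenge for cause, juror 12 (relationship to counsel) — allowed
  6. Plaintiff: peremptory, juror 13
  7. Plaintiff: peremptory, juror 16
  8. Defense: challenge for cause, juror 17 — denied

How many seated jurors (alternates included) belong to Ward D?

Removed: #1, #7, #11, #12, #13, #16.
Seated (8 incl. alternates): #2, #3, #4, #5, #6, #8, #9, #10.
Of those, in Ward D: #3, #5, #10 → 3.

3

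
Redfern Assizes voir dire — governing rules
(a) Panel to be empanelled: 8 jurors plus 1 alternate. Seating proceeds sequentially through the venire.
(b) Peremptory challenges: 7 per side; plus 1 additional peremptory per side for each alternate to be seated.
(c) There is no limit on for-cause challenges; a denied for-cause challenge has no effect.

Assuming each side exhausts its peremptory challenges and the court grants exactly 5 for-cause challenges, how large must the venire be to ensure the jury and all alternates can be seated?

Seats to fill: 8 + 1 alternates = 9.
Peremptories: 7 + 1×1 = 8 per side × 2 sides = 16.
For-cause removals: 5.
Minimum venire: 9 + 16 + 5 = 30.

30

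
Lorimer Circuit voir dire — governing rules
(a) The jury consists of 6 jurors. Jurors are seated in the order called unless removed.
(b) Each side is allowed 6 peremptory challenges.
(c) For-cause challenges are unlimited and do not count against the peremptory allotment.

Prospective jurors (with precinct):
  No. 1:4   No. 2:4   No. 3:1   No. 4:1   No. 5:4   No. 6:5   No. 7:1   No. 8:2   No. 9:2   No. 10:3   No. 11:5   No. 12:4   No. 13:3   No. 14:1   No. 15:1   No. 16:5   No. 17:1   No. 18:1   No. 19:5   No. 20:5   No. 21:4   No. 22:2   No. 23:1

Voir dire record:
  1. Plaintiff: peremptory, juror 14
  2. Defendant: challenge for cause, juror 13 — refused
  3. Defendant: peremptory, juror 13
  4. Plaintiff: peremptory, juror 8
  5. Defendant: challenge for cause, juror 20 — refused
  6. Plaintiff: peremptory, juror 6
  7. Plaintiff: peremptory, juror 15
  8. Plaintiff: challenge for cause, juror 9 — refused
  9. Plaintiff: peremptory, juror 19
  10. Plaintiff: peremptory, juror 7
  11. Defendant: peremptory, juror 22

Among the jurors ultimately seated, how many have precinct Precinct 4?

Removed: #6, #7, #8, #13, #14, #15, #19, #22.
Seated jurors 1–6: #1, #2, #3, #4, #5, #9.
Of those, in Precinct 4: #1, #2, #5 → 3.

3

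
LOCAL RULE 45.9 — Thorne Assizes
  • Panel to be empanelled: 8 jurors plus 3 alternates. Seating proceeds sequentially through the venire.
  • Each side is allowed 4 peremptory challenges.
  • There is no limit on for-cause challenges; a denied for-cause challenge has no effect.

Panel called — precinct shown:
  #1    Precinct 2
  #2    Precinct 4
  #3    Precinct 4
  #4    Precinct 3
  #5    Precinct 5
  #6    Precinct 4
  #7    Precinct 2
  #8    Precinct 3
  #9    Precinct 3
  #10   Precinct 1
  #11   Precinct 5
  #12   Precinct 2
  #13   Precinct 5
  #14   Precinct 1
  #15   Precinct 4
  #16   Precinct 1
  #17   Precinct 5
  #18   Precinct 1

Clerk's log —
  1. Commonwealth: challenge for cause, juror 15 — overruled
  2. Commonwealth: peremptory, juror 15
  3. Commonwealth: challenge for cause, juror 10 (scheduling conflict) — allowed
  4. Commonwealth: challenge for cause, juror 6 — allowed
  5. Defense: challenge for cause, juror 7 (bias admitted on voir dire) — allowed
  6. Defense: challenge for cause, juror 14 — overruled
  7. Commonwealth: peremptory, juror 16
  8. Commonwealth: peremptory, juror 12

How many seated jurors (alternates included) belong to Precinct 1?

1

Removed: #6, #7, #10, #12, #15, #16.
Seated (11 incl. alternates): #1, #2, #3, #4, #5, #8, #9, #11, #13, #14, #17.
Of those, in Precinct 1: #14 → 1.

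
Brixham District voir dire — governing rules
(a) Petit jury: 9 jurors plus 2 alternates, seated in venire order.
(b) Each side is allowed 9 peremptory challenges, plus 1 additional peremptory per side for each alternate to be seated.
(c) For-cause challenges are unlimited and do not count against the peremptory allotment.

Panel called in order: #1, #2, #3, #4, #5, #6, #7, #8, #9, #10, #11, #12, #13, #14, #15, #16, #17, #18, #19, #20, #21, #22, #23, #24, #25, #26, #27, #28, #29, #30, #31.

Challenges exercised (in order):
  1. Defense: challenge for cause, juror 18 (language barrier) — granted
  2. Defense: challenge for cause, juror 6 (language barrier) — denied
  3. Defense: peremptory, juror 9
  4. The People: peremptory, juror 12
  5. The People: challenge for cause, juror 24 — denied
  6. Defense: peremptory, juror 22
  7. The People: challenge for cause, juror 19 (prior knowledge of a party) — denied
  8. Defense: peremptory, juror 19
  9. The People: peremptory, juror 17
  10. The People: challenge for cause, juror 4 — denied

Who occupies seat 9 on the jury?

Removed: #9, #12, #17, #18, #19, #22. (#4, #6, #24 stay — for-cause denied.)
Seating in order: seats 1–9 → #1, #2, #3, #4, #5, #6, #7, #8, #10; alternates → #11, #13.
So seat 9 is #10.

10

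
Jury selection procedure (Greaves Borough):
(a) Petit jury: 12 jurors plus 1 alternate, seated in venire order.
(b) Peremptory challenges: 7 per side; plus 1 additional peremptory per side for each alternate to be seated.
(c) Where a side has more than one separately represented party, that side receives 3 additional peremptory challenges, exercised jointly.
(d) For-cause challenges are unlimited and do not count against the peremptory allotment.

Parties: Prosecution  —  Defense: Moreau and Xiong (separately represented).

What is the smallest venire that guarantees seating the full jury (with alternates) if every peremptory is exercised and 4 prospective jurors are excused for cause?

Seats to fill: 12 + 1 alternates = 13.
Peremptories — Prosecution: 7 + 1×1 = 8; Defense: 7 + 1×1 + 3 = 11; total 19.
For-cause removals: 4.
Minimum venire: 13 + 19 + 4 = 36.

36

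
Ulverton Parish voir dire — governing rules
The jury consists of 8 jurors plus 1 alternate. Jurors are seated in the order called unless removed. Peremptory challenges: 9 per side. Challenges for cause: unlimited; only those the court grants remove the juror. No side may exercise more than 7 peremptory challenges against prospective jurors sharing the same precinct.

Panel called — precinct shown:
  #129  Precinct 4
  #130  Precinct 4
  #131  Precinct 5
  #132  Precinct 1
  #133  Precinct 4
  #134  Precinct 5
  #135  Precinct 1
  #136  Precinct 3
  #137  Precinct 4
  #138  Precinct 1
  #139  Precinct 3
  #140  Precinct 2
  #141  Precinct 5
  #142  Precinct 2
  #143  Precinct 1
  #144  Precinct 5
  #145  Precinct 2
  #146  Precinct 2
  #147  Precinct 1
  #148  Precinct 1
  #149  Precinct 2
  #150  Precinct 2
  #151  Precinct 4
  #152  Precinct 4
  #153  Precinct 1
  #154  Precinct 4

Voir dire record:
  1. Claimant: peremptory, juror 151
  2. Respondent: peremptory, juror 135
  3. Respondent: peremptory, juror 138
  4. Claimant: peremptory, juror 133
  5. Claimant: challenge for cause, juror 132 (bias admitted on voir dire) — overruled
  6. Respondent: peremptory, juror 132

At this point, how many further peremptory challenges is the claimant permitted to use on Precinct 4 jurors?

Claimant peremptories so far: #151, #133 — 2 of 9 used, 7 left overall.
Against Precinct 4: #151, #133 — 2 used; per-precinct cap 7 leaves 5.
Binding limit: min(7, 5) = 5.

5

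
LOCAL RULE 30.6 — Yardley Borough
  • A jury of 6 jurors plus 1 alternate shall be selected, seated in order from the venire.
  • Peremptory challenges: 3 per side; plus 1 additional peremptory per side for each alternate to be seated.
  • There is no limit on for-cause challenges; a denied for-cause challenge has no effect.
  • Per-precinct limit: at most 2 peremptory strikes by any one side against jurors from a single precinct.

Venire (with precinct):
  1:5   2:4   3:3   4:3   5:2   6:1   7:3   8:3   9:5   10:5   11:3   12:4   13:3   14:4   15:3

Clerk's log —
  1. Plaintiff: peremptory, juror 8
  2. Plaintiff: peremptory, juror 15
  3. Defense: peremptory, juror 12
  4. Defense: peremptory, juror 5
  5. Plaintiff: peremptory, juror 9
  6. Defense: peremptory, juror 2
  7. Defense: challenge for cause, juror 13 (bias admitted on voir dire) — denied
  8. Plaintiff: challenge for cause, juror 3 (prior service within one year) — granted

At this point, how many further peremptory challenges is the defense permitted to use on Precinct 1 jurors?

Defense peremptories so far: #12, #5, #2 — 3 of 4 used, 1 left overall.
Against Precinct 1: none yet — per-precinct cap 2 leaves 2.
Binding limit: min(1, 2) = 1.

1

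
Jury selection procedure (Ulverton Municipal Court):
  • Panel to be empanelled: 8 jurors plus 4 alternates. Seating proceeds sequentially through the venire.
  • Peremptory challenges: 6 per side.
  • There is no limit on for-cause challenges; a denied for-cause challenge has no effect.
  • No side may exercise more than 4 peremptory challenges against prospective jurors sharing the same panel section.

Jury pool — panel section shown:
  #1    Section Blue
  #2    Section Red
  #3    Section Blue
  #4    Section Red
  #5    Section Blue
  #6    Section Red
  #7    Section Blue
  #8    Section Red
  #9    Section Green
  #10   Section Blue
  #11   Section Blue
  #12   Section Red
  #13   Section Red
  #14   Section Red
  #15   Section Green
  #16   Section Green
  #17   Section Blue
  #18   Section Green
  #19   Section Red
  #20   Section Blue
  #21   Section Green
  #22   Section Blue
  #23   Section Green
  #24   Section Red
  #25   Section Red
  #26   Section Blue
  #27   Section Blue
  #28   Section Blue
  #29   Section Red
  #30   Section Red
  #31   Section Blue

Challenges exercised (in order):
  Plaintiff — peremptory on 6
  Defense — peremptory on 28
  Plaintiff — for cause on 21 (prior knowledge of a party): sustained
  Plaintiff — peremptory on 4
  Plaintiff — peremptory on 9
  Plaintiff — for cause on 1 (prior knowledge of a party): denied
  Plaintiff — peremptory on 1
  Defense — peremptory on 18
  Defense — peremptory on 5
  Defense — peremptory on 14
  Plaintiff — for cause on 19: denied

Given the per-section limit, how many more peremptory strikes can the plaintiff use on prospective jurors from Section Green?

2

Plaintiff peremptories so far: #6, #4, #9, #1 — 4 of 6 used, 2 left overall.
Against Section Green: #9 — 1 used; per-section cap 4 leaves 3.
Binding limit: min(2, 3) = 2.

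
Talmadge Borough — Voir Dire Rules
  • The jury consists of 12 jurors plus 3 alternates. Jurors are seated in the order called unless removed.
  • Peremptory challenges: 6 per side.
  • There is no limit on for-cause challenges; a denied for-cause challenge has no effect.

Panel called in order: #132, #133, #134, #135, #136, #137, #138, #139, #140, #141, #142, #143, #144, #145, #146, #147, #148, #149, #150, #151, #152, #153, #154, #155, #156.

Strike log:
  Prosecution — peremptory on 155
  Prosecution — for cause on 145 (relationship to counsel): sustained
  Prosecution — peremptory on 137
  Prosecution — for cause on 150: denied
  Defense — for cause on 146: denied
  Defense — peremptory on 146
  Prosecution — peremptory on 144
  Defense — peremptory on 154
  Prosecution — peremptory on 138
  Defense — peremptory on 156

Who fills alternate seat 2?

150

Removed: #137, #138, #144, #145, #146, #154, #155, #156. (#150 stays — for-cause denied.)
Seating in order: seats 1–12 → #132, #133, #134, #135, #136, #139, #140, #141, #142, #143, #147, #148; alternates → #149, #150, #151.
So alternate 2 is #150.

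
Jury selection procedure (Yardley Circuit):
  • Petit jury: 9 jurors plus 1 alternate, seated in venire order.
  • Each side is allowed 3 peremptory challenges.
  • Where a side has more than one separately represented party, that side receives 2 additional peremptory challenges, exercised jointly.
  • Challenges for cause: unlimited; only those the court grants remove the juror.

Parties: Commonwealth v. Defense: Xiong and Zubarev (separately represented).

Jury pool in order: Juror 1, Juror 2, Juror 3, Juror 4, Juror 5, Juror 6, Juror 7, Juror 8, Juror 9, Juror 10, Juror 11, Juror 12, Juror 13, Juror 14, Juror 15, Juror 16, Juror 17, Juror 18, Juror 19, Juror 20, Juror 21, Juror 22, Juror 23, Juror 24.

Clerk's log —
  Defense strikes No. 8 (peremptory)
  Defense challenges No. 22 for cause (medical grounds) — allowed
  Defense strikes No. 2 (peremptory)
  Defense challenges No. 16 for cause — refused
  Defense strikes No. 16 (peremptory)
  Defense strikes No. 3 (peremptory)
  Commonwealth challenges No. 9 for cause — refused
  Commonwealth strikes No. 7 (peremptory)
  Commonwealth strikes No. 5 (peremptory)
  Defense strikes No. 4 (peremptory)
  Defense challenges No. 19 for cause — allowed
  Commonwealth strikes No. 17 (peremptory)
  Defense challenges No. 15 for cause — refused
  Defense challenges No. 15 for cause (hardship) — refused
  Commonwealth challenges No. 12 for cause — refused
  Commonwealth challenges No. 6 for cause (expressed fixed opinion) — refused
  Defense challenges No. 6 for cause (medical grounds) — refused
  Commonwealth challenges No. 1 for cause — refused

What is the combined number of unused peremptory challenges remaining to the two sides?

0

Commonwealth allotment: 3. Defense allotment: 3 base + 2 multi-party = 5.
Commonwealth peremptories used: #7, #5, #17 — 3 (for-cause on #9, #12, #6, #1 don't count).
Defense peremptories used: #8, #2, #16, #3, #4 — 5 (for-cause on #22, #16, #19, #15, #15, #6 don't count).
Remaining: (3 − 3) + (5 − 5) = 0.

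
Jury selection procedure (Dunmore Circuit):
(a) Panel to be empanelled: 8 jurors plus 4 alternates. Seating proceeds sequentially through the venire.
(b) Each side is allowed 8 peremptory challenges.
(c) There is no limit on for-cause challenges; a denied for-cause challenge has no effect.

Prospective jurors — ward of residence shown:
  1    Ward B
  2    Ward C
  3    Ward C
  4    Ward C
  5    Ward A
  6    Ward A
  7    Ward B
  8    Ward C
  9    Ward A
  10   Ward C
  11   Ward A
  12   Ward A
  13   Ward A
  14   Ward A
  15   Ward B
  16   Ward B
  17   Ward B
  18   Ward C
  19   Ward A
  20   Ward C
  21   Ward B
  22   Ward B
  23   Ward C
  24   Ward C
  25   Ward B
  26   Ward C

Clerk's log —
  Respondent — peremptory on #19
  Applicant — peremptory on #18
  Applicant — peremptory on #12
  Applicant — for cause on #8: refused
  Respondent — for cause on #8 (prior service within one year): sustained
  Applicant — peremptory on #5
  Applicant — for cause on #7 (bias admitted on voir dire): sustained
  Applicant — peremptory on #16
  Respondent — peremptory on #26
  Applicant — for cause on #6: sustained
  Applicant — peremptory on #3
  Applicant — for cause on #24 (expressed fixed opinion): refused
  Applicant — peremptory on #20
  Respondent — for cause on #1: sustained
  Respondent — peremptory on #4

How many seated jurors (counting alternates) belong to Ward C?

4

Removed: #1, #3, #4, #5, #6, #7, #8, #12, #16, #18, #19, #20, #26.
Seated (12 incl. alternates): #2, #9, #10, #11, #13, #14, #15, #17, #21, #22, #23, #24.
Of those, in Ward C: #2, #10, #23, #24 → 4.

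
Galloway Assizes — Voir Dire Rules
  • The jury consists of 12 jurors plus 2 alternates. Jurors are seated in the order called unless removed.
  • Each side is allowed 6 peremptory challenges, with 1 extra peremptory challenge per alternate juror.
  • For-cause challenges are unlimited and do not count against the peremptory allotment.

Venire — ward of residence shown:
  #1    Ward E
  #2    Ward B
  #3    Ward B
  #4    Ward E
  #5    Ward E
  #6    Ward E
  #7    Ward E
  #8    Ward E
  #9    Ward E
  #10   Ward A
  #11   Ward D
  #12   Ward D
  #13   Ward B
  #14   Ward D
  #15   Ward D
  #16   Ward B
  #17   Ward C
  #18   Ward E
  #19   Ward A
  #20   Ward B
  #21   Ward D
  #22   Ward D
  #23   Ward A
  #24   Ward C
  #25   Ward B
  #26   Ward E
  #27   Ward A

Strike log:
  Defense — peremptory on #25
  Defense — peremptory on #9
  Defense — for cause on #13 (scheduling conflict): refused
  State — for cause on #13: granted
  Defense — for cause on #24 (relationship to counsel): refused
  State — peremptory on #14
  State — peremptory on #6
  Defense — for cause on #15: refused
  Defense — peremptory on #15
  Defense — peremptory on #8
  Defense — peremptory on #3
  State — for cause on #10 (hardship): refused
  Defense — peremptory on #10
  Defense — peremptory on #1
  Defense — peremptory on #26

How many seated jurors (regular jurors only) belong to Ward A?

1

Removed: #1, #3, #6, #8, #9, #10, #13, #14, #15, #25, #26.
Seated jurors 1–12: #2, #4, #5, #7, #11, #12, #16, #17, #18, #19, #20, #21 (alternates #22, #23 not counted).
Of those, in Ward A: #19 → 1.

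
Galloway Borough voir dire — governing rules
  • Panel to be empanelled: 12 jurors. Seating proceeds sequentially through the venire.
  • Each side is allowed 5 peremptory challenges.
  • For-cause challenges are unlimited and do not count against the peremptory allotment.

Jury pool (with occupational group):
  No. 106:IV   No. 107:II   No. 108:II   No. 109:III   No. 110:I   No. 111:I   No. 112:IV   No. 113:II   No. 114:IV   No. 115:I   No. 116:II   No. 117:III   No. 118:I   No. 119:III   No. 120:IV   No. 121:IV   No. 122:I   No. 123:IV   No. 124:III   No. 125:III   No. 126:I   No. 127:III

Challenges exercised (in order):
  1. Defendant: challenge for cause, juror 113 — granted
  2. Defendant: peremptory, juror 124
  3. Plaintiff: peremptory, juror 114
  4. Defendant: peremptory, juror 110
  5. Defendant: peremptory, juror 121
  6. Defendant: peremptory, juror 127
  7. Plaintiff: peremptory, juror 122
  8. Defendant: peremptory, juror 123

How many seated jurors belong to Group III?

Removed: #110, #113, #114, #121, #122, #123, #124, #127.
Seated jurors 1–12: #106, #107, #108, #109, #111, #112, #115, #116, #117, #118, #119, #120.
Of those, in Group III: #109, #117, #119 → 3.

3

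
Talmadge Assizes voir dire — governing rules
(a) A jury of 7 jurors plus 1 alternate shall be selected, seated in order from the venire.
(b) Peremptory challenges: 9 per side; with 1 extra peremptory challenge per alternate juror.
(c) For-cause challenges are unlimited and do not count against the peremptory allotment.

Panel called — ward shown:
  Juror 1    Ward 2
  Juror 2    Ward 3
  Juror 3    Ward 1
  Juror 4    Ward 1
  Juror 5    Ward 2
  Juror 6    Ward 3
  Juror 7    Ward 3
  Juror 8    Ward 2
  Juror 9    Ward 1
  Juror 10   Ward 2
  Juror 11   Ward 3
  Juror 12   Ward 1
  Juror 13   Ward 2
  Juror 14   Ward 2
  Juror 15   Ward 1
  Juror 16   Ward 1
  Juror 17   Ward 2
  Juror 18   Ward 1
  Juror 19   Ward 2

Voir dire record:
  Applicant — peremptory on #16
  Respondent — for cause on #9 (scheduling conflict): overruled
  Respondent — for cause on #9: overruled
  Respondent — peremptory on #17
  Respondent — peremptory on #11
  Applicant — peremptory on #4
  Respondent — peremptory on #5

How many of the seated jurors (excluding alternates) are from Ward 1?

Removed: #4, #5, #11, #16, #17.
Seated jurors 1–7: #1, #2, #3, #6, #7, #8, #9 (alternates #10 not counted).
Of those, in Ward 1: #3, #9 → 2.

2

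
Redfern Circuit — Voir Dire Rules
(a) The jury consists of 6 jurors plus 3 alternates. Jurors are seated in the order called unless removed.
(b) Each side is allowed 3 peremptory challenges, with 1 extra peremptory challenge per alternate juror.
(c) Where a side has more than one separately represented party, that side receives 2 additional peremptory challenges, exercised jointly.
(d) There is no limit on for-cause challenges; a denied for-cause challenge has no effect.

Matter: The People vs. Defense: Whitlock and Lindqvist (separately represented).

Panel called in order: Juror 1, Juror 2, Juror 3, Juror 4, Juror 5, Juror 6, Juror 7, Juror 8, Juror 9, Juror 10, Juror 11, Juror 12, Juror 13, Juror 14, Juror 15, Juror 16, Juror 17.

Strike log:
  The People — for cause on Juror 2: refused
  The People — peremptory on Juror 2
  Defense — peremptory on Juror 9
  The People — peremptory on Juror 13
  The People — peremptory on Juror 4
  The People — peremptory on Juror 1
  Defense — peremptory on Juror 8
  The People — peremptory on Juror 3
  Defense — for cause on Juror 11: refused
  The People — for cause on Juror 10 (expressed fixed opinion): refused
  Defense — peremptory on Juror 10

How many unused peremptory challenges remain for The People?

1

The People allotment: 3 base + 1 × 3 alternates = 6.
The People peremptories used: #2, #13, #4, #1, #3 — 5 (for-cause on #2, #10 don't count).
Remaining: 6 − 5 = 1.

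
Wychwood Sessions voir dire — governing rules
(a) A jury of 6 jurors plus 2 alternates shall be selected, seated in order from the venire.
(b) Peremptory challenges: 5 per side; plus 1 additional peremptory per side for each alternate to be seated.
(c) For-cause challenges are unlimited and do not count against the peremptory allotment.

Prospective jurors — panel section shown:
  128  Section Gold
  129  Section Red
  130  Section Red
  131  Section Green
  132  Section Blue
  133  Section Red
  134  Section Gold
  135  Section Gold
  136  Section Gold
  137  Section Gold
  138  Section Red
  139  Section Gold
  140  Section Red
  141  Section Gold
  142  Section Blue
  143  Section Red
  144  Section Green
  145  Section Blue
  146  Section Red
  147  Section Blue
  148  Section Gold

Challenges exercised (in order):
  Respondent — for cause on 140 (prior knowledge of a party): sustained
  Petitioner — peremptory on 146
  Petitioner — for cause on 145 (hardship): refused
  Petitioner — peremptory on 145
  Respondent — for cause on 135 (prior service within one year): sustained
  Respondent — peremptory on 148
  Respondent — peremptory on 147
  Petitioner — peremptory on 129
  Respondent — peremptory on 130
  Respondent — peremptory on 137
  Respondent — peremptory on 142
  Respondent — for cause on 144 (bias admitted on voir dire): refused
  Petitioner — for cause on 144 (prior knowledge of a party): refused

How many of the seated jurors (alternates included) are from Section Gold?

4

Removed: #129, #130, #135, #137, #140, #142, #145, #146, #147, #148.
Seated (8 incl. alternates): #128, #131, #132, #133, #134, #136, #138, #139.
Of those, in Section Gold: #128, #134, #136, #139 → 4.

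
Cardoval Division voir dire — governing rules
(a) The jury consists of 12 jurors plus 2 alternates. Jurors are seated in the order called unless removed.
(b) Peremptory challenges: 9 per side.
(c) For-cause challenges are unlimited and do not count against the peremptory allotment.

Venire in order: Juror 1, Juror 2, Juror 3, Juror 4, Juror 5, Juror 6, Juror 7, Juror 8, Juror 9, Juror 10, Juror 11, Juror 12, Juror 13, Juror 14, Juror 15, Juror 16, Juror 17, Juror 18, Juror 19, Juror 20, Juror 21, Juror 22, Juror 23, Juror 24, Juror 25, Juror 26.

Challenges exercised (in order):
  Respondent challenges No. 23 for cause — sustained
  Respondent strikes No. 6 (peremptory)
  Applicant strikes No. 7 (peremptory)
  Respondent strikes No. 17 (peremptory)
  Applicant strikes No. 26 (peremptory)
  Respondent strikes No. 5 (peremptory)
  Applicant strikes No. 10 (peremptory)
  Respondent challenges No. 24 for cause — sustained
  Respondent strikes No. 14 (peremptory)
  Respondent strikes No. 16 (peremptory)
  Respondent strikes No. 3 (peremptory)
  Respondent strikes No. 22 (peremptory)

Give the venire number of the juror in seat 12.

20

Removed: #3, #5, #6, #7, #10, #14, #16, #17, #22, #23, #24, #26.
Seating in order: seats 1–12 → #1, #2, #4, #8, #9, #11, #12, #13, #15, #18, #19, #20; alternates → #21, #25.
So seat 12 is #20.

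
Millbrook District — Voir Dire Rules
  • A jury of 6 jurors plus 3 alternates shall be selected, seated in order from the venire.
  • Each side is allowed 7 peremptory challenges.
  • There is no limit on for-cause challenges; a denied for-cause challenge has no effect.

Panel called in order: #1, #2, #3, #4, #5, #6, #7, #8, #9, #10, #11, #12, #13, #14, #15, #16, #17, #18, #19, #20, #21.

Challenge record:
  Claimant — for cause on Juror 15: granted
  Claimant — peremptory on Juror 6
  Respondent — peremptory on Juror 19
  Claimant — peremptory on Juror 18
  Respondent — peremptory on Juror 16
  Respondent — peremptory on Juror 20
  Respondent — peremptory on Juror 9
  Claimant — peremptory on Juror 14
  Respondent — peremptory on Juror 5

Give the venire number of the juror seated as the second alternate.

Removed: #5, #6, #9, #14, #15, #16, #18, #19, #20.
Seating in order: seats 1–6 → #1, #2, #3, #4, #7, #8; alternates → #10, #11, #12.
So alternate 2 is #11.

11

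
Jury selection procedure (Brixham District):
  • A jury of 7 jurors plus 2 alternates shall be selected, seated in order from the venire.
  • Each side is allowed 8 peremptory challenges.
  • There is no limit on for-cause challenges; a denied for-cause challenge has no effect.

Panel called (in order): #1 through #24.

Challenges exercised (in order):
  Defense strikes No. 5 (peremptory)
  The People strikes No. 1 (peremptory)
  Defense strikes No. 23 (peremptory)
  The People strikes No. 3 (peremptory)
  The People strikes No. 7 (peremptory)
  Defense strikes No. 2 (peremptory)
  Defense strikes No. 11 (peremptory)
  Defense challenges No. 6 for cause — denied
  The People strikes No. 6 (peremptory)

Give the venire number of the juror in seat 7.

14

Removed: #1, #2, #3, #5, #6, #7, #11, #23.
Filling seats in venire order through position 7: #4, #8, #9, #10, #12, #13, #14.
So seat 7 is #14.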